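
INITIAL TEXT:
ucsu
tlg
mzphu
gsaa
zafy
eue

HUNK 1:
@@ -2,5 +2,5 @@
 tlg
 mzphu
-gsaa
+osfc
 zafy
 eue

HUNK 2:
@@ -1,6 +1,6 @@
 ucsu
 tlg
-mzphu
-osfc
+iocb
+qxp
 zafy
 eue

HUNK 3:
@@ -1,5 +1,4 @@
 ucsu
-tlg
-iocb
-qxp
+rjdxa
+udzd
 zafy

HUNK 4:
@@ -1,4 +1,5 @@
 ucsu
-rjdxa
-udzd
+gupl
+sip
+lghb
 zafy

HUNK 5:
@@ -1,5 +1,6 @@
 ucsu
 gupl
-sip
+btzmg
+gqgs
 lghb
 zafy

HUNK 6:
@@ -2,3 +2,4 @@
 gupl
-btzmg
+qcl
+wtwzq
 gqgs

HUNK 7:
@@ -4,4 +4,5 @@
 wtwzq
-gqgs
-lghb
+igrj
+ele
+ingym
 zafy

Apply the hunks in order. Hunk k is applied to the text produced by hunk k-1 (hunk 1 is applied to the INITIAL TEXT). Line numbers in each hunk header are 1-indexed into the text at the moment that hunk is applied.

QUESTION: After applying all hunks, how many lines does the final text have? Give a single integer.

Hunk 1: at line 2 remove [gsaa] add [osfc] -> 6 lines: ucsu tlg mzphu osfc zafy eue
Hunk 2: at line 1 remove [mzphu,osfc] add [iocb,qxp] -> 6 lines: ucsu tlg iocb qxp zafy eue
Hunk 3: at line 1 remove [tlg,iocb,qxp] add [rjdxa,udzd] -> 5 lines: ucsu rjdxa udzd zafy eue
Hunk 4: at line 1 remove [rjdxa,udzd] add [gupl,sip,lghb] -> 6 lines: ucsu gupl sip lghb zafy eue
Hunk 5: at line 1 remove [sip] add [btzmg,gqgs] -> 7 lines: ucsu gupl btzmg gqgs lghb zafy eue
Hunk 6: at line 2 remove [btzmg] add [qcl,wtwzq] -> 8 lines: ucsu gupl qcl wtwzq gqgs lghb zafy eue
Hunk 7: at line 4 remove [gqgs,lghb] add [igrj,ele,ingym] -> 9 lines: ucsu gupl qcl wtwzq igrj ele ingym zafy eue
Final line count: 9

Answer: 9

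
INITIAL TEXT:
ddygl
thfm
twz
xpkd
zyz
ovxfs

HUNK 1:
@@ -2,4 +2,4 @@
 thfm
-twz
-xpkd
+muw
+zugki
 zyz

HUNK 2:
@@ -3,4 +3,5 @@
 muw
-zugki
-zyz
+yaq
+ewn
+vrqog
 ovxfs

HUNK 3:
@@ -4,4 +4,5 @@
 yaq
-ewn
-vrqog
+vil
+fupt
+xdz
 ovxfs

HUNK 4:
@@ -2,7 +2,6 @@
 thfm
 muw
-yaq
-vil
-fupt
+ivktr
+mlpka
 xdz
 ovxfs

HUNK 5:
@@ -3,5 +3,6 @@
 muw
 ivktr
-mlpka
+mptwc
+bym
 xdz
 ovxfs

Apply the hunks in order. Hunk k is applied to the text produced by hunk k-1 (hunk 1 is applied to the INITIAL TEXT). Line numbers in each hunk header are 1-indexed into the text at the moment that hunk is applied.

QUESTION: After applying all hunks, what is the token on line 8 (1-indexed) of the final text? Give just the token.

Hunk 1: at line 2 remove [twz,xpkd] add [muw,zugki] -> 6 lines: ddygl thfm muw zugki zyz ovxfs
Hunk 2: at line 3 remove [zugki,zyz] add [yaq,ewn,vrqog] -> 7 lines: ddygl thfm muw yaq ewn vrqog ovxfs
Hunk 3: at line 4 remove [ewn,vrqog] add [vil,fupt,xdz] -> 8 lines: ddygl thfm muw yaq vil fupt xdz ovxfs
Hunk 4: at line 2 remove [yaq,vil,fupt] add [ivktr,mlpka] -> 7 lines: ddygl thfm muw ivktr mlpka xdz ovxfs
Hunk 5: at line 3 remove [mlpka] add [mptwc,bym] -> 8 lines: ddygl thfm muw ivktr mptwc bym xdz ovxfs
Final line 8: ovxfs

Answer: ovxfs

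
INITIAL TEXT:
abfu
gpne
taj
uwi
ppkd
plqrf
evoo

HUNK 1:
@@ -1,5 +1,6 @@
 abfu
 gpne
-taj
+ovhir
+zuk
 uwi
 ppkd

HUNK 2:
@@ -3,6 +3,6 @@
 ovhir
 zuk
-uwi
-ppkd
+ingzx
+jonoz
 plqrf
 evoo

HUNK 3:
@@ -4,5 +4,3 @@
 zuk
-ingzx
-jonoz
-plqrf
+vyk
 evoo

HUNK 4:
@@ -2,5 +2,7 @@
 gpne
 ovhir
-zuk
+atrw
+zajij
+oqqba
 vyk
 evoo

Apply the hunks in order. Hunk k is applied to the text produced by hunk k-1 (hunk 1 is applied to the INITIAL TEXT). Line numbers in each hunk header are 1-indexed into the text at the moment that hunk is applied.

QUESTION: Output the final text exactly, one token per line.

Answer: abfu
gpne
ovhir
atrw
zajij
oqqba
vyk
evoo

Derivation:
Hunk 1: at line 1 remove [taj] add [ovhir,zuk] -> 8 lines: abfu gpne ovhir zuk uwi ppkd plqrf evoo
Hunk 2: at line 3 remove [uwi,ppkd] add [ingzx,jonoz] -> 8 lines: abfu gpne ovhir zuk ingzx jonoz plqrf evoo
Hunk 3: at line 4 remove [ingzx,jonoz,plqrf] add [vyk] -> 6 lines: abfu gpne ovhir zuk vyk evoo
Hunk 4: at line 2 remove [zuk] add [atrw,zajij,oqqba] -> 8 lines: abfu gpne ovhir atrw zajij oqqba vyk evoo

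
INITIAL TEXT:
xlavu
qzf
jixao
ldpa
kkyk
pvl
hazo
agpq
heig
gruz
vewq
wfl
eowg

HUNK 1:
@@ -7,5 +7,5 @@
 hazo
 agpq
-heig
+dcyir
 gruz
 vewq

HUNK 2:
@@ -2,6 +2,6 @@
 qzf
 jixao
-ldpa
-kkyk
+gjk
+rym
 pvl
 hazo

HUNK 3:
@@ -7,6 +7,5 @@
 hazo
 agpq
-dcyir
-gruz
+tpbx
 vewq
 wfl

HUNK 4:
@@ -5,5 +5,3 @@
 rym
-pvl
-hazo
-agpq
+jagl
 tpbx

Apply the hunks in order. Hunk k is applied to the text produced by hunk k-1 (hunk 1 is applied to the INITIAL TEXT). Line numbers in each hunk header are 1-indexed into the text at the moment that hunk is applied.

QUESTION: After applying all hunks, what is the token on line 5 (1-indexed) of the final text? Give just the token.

Answer: rym

Derivation:
Hunk 1: at line 7 remove [heig] add [dcyir] -> 13 lines: xlavu qzf jixao ldpa kkyk pvl hazo agpq dcyir gruz vewq wfl eowg
Hunk 2: at line 2 remove [ldpa,kkyk] add [gjk,rym] -> 13 lines: xlavu qzf jixao gjk rym pvl hazo agpq dcyir gruz vewq wfl eowg
Hunk 3: at line 7 remove [dcyir,gruz] add [tpbx] -> 12 lines: xlavu qzf jixao gjk rym pvl hazo agpq tpbx vewq wfl eowg
Hunk 4: at line 5 remove [pvl,hazo,agpq] add [jagl] -> 10 lines: xlavu qzf jixao gjk rym jagl tpbx vewq wfl eowg
Final line 5: rym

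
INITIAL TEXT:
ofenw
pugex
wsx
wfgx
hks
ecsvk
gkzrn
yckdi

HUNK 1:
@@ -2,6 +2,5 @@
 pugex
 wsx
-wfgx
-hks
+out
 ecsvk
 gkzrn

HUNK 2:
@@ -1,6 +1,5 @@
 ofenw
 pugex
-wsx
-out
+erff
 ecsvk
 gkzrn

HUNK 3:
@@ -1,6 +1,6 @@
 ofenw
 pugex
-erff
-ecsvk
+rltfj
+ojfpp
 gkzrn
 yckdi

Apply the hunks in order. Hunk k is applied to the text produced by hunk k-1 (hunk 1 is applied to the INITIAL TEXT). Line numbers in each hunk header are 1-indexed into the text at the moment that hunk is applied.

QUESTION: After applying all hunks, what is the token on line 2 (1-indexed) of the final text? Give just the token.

Answer: pugex

Derivation:
Hunk 1: at line 2 remove [wfgx,hks] add [out] -> 7 lines: ofenw pugex wsx out ecsvk gkzrn yckdi
Hunk 2: at line 1 remove [wsx,out] add [erff] -> 6 lines: ofenw pugex erff ecsvk gkzrn yckdi
Hunk 3: at line 1 remove [erff,ecsvk] add [rltfj,ojfpp] -> 6 lines: ofenw pugex rltfj ojfpp gkzrn yckdi
Final line 2: pugex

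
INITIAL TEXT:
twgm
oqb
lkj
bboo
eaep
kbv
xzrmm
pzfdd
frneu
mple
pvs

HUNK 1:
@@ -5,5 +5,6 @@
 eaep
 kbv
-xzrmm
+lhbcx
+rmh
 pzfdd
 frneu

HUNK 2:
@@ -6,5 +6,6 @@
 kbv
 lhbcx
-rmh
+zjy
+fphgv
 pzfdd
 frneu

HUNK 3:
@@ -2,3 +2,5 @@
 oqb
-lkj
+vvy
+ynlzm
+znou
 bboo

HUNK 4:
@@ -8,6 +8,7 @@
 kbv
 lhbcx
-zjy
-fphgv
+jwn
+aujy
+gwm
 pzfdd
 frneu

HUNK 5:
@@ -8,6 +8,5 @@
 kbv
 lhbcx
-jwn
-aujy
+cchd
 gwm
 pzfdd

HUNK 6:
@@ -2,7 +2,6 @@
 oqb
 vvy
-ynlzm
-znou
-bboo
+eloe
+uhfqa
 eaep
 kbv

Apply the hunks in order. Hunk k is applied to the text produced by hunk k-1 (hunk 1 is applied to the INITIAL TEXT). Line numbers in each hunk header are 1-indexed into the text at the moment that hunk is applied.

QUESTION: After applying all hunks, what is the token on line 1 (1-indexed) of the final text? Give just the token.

Hunk 1: at line 5 remove [xzrmm] add [lhbcx,rmh] -> 12 lines: twgm oqb lkj bboo eaep kbv lhbcx rmh pzfdd frneu mple pvs
Hunk 2: at line 6 remove [rmh] add [zjy,fphgv] -> 13 lines: twgm oqb lkj bboo eaep kbv lhbcx zjy fphgv pzfdd frneu mple pvs
Hunk 3: at line 2 remove [lkj] add [vvy,ynlzm,znou] -> 15 lines: twgm oqb vvy ynlzm znou bboo eaep kbv lhbcx zjy fphgv pzfdd frneu mple pvs
Hunk 4: at line 8 remove [zjy,fphgv] add [jwn,aujy,gwm] -> 16 lines: twgm oqb vvy ynlzm znou bboo eaep kbv lhbcx jwn aujy gwm pzfdd frneu mple pvs
Hunk 5: at line 8 remove [jwn,aujy] add [cchd] -> 15 lines: twgm oqb vvy ynlzm znou bboo eaep kbv lhbcx cchd gwm pzfdd frneu mple pvs
Hunk 6: at line 2 remove [ynlzm,znou,bboo] add [eloe,uhfqa] -> 14 lines: twgm oqb vvy eloe uhfqa eaep kbv lhbcx cchd gwm pzfdd frneu mple pvs
Final line 1: twgm

Answer: twgm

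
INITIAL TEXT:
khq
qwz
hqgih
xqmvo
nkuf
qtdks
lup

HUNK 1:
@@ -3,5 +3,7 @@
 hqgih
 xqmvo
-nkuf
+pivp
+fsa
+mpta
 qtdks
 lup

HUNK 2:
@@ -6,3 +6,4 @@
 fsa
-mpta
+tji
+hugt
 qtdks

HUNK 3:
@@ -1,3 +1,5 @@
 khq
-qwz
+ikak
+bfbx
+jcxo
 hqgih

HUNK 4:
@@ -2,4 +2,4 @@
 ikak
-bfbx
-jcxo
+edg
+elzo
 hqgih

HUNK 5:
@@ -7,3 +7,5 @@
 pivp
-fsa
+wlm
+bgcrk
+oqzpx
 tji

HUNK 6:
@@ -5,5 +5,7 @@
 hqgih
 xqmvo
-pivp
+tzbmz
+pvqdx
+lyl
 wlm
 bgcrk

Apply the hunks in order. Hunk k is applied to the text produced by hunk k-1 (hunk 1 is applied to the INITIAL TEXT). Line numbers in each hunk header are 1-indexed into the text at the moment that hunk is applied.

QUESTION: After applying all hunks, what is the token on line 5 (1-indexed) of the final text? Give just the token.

Answer: hqgih

Derivation:
Hunk 1: at line 3 remove [nkuf] add [pivp,fsa,mpta] -> 9 lines: khq qwz hqgih xqmvo pivp fsa mpta qtdks lup
Hunk 2: at line 6 remove [mpta] add [tji,hugt] -> 10 lines: khq qwz hqgih xqmvo pivp fsa tji hugt qtdks lup
Hunk 3: at line 1 remove [qwz] add [ikak,bfbx,jcxo] -> 12 lines: khq ikak bfbx jcxo hqgih xqmvo pivp fsa tji hugt qtdks lup
Hunk 4: at line 2 remove [bfbx,jcxo] add [edg,elzo] -> 12 lines: khq ikak edg elzo hqgih xqmvo pivp fsa tji hugt qtdks lup
Hunk 5: at line 7 remove [fsa] add [wlm,bgcrk,oqzpx] -> 14 lines: khq ikak edg elzo hqgih xqmvo pivp wlm bgcrk oqzpx tji hugt qtdks lup
Hunk 6: at line 5 remove [pivp] add [tzbmz,pvqdx,lyl] -> 16 lines: khq ikak edg elzo hqgih xqmvo tzbmz pvqdx lyl wlm bgcrk oqzpx tji hugt qtdks lup
Final line 5: hqgih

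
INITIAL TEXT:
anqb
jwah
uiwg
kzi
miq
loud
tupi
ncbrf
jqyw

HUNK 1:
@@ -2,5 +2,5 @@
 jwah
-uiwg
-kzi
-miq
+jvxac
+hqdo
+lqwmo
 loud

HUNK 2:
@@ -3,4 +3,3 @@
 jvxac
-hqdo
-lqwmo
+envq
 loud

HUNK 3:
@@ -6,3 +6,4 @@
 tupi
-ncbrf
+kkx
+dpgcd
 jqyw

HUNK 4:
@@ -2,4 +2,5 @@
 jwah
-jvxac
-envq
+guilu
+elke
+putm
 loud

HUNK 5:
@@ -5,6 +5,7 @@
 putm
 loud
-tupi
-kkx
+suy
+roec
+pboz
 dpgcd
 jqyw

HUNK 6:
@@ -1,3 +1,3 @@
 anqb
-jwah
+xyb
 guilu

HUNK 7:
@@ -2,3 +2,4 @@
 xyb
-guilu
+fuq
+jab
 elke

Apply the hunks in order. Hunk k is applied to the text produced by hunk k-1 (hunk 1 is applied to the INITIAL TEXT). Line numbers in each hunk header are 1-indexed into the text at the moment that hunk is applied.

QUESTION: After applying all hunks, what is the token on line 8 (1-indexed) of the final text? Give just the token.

Hunk 1: at line 2 remove [uiwg,kzi,miq] add [jvxac,hqdo,lqwmo] -> 9 lines: anqb jwah jvxac hqdo lqwmo loud tupi ncbrf jqyw
Hunk 2: at line 3 remove [hqdo,lqwmo] add [envq] -> 8 lines: anqb jwah jvxac envq loud tupi ncbrf jqyw
Hunk 3: at line 6 remove [ncbrf] add [kkx,dpgcd] -> 9 lines: anqb jwah jvxac envq loud tupi kkx dpgcd jqyw
Hunk 4: at line 2 remove [jvxac,envq] add [guilu,elke,putm] -> 10 lines: anqb jwah guilu elke putm loud tupi kkx dpgcd jqyw
Hunk 5: at line 5 remove [tupi,kkx] add [suy,roec,pboz] -> 11 lines: anqb jwah guilu elke putm loud suy roec pboz dpgcd jqyw
Hunk 6: at line 1 remove [jwah] add [xyb] -> 11 lines: anqb xyb guilu elke putm loud suy roec pboz dpgcd jqyw
Hunk 7: at line 2 remove [guilu] add [fuq,jab] -> 12 lines: anqb xyb fuq jab elke putm loud suy roec pboz dpgcd jqyw
Final line 8: suy

Answer: suy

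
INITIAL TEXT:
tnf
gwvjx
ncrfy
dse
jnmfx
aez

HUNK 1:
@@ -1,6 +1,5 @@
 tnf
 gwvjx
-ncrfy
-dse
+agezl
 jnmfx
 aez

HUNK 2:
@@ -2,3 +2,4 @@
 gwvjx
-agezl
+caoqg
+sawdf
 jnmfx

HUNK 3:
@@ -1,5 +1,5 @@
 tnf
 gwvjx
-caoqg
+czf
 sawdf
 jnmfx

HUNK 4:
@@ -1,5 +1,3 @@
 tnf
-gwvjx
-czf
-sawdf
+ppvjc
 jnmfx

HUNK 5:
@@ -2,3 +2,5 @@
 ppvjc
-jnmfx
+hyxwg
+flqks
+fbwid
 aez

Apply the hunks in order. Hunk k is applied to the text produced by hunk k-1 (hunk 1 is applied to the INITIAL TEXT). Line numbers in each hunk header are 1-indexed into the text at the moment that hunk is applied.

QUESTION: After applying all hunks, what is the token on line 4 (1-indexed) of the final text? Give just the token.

Hunk 1: at line 1 remove [ncrfy,dse] add [agezl] -> 5 lines: tnf gwvjx agezl jnmfx aez
Hunk 2: at line 2 remove [agezl] add [caoqg,sawdf] -> 6 lines: tnf gwvjx caoqg sawdf jnmfx aez
Hunk 3: at line 1 remove [caoqg] add [czf] -> 6 lines: tnf gwvjx czf sawdf jnmfx aez
Hunk 4: at line 1 remove [gwvjx,czf,sawdf] add [ppvjc] -> 4 lines: tnf ppvjc jnmfx aez
Hunk 5: at line 2 remove [jnmfx] add [hyxwg,flqks,fbwid] -> 6 lines: tnf ppvjc hyxwg flqks fbwid aez
Final line 4: flqks

Answer: flqks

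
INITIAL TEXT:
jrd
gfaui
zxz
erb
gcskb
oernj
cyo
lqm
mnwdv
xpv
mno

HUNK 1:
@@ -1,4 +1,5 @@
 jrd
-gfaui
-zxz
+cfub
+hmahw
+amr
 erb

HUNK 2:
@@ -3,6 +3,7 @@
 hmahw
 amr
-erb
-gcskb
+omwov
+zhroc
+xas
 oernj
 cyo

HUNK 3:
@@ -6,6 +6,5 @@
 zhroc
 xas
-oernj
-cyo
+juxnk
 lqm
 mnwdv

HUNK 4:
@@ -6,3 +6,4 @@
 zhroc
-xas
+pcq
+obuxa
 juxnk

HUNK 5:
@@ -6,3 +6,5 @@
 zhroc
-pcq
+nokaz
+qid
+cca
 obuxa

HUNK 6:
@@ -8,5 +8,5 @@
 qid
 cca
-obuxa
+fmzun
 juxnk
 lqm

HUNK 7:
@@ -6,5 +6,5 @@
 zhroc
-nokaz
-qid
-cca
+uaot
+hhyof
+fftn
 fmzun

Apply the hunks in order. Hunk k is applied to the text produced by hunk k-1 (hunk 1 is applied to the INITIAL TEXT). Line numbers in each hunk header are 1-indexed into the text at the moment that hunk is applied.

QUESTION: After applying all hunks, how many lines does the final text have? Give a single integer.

Answer: 15

Derivation:
Hunk 1: at line 1 remove [gfaui,zxz] add [cfub,hmahw,amr] -> 12 lines: jrd cfub hmahw amr erb gcskb oernj cyo lqm mnwdv xpv mno
Hunk 2: at line 3 remove [erb,gcskb] add [omwov,zhroc,xas] -> 13 lines: jrd cfub hmahw amr omwov zhroc xas oernj cyo lqm mnwdv xpv mno
Hunk 3: at line 6 remove [oernj,cyo] add [juxnk] -> 12 lines: jrd cfub hmahw amr omwov zhroc xas juxnk lqm mnwdv xpv mno
Hunk 4: at line 6 remove [xas] add [pcq,obuxa] -> 13 lines: jrd cfub hmahw amr omwov zhroc pcq obuxa juxnk lqm mnwdv xpv mno
Hunk 5: at line 6 remove [pcq] add [nokaz,qid,cca] -> 15 lines: jrd cfub hmahw amr omwov zhroc nokaz qid cca obuxa juxnk lqm mnwdv xpv mno
Hunk 6: at line 8 remove [obuxa] add [fmzun] -> 15 lines: jrd cfub hmahw amr omwov zhroc nokaz qid cca fmzun juxnk lqm mnwdv xpv mno
Hunk 7: at line 6 remove [nokaz,qid,cca] add [uaot,hhyof,fftn] -> 15 lines: jrd cfub hmahw amr omwov zhroc uaot hhyof fftn fmzun juxnk lqm mnwdv xpv mno
Final line count: 15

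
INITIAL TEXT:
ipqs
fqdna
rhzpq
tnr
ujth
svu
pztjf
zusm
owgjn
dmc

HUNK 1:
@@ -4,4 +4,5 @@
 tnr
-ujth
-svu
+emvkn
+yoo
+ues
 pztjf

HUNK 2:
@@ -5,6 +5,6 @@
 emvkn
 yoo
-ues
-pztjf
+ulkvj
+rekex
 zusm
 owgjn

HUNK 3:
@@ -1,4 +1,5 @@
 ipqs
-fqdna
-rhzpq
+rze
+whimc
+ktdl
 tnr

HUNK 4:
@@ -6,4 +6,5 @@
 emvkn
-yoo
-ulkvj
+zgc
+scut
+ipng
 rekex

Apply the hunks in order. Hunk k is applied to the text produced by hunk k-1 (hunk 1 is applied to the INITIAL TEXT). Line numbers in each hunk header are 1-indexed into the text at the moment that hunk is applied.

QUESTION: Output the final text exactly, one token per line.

Answer: ipqs
rze
whimc
ktdl
tnr
emvkn
zgc
scut
ipng
rekex
zusm
owgjn
dmc

Derivation:
Hunk 1: at line 4 remove [ujth,svu] add [emvkn,yoo,ues] -> 11 lines: ipqs fqdna rhzpq tnr emvkn yoo ues pztjf zusm owgjn dmc
Hunk 2: at line 5 remove [ues,pztjf] add [ulkvj,rekex] -> 11 lines: ipqs fqdna rhzpq tnr emvkn yoo ulkvj rekex zusm owgjn dmc
Hunk 3: at line 1 remove [fqdna,rhzpq] add [rze,whimc,ktdl] -> 12 lines: ipqs rze whimc ktdl tnr emvkn yoo ulkvj rekex zusm owgjn dmc
Hunk 4: at line 6 remove [yoo,ulkvj] add [zgc,scut,ipng] -> 13 lines: ipqs rze whimc ktdl tnr emvkn zgc scut ipng rekex zusm owgjn dmc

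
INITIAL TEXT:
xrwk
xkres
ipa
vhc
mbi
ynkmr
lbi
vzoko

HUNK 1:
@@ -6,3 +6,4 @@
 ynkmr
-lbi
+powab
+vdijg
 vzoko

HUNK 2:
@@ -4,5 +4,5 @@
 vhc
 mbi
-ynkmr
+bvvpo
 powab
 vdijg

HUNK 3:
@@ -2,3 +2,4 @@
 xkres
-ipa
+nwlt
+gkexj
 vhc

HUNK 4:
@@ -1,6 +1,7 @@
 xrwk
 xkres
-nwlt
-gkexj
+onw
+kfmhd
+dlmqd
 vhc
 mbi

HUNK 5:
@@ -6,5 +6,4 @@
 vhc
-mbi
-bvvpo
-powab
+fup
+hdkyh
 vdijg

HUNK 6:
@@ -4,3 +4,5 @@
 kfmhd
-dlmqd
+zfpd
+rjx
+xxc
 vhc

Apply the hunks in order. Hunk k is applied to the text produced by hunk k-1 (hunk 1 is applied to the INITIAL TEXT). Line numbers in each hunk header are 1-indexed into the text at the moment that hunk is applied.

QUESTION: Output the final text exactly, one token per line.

Hunk 1: at line 6 remove [lbi] add [powab,vdijg] -> 9 lines: xrwk xkres ipa vhc mbi ynkmr powab vdijg vzoko
Hunk 2: at line 4 remove [ynkmr] add [bvvpo] -> 9 lines: xrwk xkres ipa vhc mbi bvvpo powab vdijg vzoko
Hunk 3: at line 2 remove [ipa] add [nwlt,gkexj] -> 10 lines: xrwk xkres nwlt gkexj vhc mbi bvvpo powab vdijg vzoko
Hunk 4: at line 1 remove [nwlt,gkexj] add [onw,kfmhd,dlmqd] -> 11 lines: xrwk xkres onw kfmhd dlmqd vhc mbi bvvpo powab vdijg vzoko
Hunk 5: at line 6 remove [mbi,bvvpo,powab] add [fup,hdkyh] -> 10 lines: xrwk xkres onw kfmhd dlmqd vhc fup hdkyh vdijg vzoko
Hunk 6: at line 4 remove [dlmqd] add [zfpd,rjx,xxc] -> 12 lines: xrwk xkres onw kfmhd zfpd rjx xxc vhc fup hdkyh vdijg vzoko

Answer: xrwk
xkres
onw
kfmhd
zfpd
rjx
xxc
vhc
fup
hdkyh
vdijg
vzoko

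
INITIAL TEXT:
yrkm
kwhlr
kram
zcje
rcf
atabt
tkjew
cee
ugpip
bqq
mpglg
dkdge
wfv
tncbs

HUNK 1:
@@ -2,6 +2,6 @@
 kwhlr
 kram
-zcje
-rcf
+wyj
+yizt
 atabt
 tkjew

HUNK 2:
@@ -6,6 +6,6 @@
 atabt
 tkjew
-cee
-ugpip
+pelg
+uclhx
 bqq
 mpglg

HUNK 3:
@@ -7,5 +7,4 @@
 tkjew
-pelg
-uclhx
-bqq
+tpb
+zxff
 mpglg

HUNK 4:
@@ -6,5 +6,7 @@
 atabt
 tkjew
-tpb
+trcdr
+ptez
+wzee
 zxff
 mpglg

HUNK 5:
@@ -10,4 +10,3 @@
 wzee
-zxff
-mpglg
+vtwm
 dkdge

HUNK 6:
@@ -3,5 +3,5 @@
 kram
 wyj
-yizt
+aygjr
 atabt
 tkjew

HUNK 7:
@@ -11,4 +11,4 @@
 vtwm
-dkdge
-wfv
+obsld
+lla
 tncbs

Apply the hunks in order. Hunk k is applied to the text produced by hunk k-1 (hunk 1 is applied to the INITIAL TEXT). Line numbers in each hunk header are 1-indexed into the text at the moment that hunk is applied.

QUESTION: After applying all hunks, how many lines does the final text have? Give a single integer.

Hunk 1: at line 2 remove [zcje,rcf] add [wyj,yizt] -> 14 lines: yrkm kwhlr kram wyj yizt atabt tkjew cee ugpip bqq mpglg dkdge wfv tncbs
Hunk 2: at line 6 remove [cee,ugpip] add [pelg,uclhx] -> 14 lines: yrkm kwhlr kram wyj yizt atabt tkjew pelg uclhx bqq mpglg dkdge wfv tncbs
Hunk 3: at line 7 remove [pelg,uclhx,bqq] add [tpb,zxff] -> 13 lines: yrkm kwhlr kram wyj yizt atabt tkjew tpb zxff mpglg dkdge wfv tncbs
Hunk 4: at line 6 remove [tpb] add [trcdr,ptez,wzee] -> 15 lines: yrkm kwhlr kram wyj yizt atabt tkjew trcdr ptez wzee zxff mpglg dkdge wfv tncbs
Hunk 5: at line 10 remove [zxff,mpglg] add [vtwm] -> 14 lines: yrkm kwhlr kram wyj yizt atabt tkjew trcdr ptez wzee vtwm dkdge wfv tncbs
Hunk 6: at line 3 remove [yizt] add [aygjr] -> 14 lines: yrkm kwhlr kram wyj aygjr atabt tkjew trcdr ptez wzee vtwm dkdge wfv tncbs
Hunk 7: at line 11 remove [dkdge,wfv] add [obsld,lla] -> 14 lines: yrkm kwhlr kram wyj aygjr atabt tkjew trcdr ptez wzee vtwm obsld lla tncbs
Final line count: 14

Answer: 14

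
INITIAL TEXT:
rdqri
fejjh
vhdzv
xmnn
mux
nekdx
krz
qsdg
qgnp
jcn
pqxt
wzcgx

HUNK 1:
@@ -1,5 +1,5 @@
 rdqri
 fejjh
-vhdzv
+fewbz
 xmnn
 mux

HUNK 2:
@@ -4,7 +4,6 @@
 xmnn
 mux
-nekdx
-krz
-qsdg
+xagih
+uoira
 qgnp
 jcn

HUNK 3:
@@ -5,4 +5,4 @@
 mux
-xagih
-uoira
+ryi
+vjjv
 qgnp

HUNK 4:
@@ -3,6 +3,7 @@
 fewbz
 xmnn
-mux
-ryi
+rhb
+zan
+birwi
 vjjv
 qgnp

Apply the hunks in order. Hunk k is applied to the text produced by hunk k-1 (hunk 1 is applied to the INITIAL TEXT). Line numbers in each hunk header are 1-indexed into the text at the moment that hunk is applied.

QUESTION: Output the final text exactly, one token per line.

Hunk 1: at line 1 remove [vhdzv] add [fewbz] -> 12 lines: rdqri fejjh fewbz xmnn mux nekdx krz qsdg qgnp jcn pqxt wzcgx
Hunk 2: at line 4 remove [nekdx,krz,qsdg] add [xagih,uoira] -> 11 lines: rdqri fejjh fewbz xmnn mux xagih uoira qgnp jcn pqxt wzcgx
Hunk 3: at line 5 remove [xagih,uoira] add [ryi,vjjv] -> 11 lines: rdqri fejjh fewbz xmnn mux ryi vjjv qgnp jcn pqxt wzcgx
Hunk 4: at line 3 remove [mux,ryi] add [rhb,zan,birwi] -> 12 lines: rdqri fejjh fewbz xmnn rhb zan birwi vjjv qgnp jcn pqxt wzcgx

Answer: rdqri
fejjh
fewbz
xmnn
rhb
zan
birwi
vjjv
qgnp
jcn
pqxt
wzcgx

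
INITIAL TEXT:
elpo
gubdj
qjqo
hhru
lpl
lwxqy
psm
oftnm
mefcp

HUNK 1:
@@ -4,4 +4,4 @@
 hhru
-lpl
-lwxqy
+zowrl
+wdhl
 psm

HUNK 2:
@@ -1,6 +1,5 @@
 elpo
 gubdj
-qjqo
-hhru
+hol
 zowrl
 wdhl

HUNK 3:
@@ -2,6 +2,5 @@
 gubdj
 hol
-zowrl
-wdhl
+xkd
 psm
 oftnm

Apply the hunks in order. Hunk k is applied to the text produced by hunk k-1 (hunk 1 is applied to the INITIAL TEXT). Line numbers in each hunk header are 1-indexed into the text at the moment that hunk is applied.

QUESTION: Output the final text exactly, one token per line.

Hunk 1: at line 4 remove [lpl,lwxqy] add [zowrl,wdhl] -> 9 lines: elpo gubdj qjqo hhru zowrl wdhl psm oftnm mefcp
Hunk 2: at line 1 remove [qjqo,hhru] add [hol] -> 8 lines: elpo gubdj hol zowrl wdhl psm oftnm mefcp
Hunk 3: at line 2 remove [zowrl,wdhl] add [xkd] -> 7 lines: elpo gubdj hol xkd psm oftnm mefcp

Answer: elpo
gubdj
hol
xkd
psm
oftnm
mefcp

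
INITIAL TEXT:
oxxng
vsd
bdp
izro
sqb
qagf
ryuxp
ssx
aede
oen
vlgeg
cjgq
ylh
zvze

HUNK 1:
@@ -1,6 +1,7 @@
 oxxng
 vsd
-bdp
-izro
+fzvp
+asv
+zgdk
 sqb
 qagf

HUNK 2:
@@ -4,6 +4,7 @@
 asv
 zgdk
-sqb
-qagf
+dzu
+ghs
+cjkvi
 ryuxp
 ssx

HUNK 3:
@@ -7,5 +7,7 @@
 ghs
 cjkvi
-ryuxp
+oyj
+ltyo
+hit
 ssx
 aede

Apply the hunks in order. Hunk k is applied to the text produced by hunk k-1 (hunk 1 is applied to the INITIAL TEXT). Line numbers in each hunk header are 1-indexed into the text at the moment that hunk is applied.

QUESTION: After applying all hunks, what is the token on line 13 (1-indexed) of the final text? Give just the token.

Answer: aede

Derivation:
Hunk 1: at line 1 remove [bdp,izro] add [fzvp,asv,zgdk] -> 15 lines: oxxng vsd fzvp asv zgdk sqb qagf ryuxp ssx aede oen vlgeg cjgq ylh zvze
Hunk 2: at line 4 remove [sqb,qagf] add [dzu,ghs,cjkvi] -> 16 lines: oxxng vsd fzvp asv zgdk dzu ghs cjkvi ryuxp ssx aede oen vlgeg cjgq ylh zvze
Hunk 3: at line 7 remove [ryuxp] add [oyj,ltyo,hit] -> 18 lines: oxxng vsd fzvp asv zgdk dzu ghs cjkvi oyj ltyo hit ssx aede oen vlgeg cjgq ylh zvze
Final line 13: aede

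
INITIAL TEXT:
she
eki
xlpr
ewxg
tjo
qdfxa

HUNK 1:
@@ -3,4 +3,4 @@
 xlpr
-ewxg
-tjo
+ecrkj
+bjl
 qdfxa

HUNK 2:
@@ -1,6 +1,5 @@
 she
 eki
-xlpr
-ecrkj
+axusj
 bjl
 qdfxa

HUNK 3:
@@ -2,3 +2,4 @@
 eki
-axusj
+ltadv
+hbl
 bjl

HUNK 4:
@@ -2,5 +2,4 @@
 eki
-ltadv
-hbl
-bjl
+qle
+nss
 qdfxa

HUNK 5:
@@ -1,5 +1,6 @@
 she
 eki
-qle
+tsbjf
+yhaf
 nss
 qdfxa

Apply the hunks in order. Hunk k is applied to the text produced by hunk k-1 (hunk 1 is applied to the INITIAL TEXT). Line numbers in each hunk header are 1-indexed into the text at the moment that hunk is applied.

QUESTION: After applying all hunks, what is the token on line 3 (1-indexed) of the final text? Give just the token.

Answer: tsbjf

Derivation:
Hunk 1: at line 3 remove [ewxg,tjo] add [ecrkj,bjl] -> 6 lines: she eki xlpr ecrkj bjl qdfxa
Hunk 2: at line 1 remove [xlpr,ecrkj] add [axusj] -> 5 lines: she eki axusj bjl qdfxa
Hunk 3: at line 2 remove [axusj] add [ltadv,hbl] -> 6 lines: she eki ltadv hbl bjl qdfxa
Hunk 4: at line 2 remove [ltadv,hbl,bjl] add [qle,nss] -> 5 lines: she eki qle nss qdfxa
Hunk 5: at line 1 remove [qle] add [tsbjf,yhaf] -> 6 lines: she eki tsbjf yhaf nss qdfxa
Final line 3: tsbjf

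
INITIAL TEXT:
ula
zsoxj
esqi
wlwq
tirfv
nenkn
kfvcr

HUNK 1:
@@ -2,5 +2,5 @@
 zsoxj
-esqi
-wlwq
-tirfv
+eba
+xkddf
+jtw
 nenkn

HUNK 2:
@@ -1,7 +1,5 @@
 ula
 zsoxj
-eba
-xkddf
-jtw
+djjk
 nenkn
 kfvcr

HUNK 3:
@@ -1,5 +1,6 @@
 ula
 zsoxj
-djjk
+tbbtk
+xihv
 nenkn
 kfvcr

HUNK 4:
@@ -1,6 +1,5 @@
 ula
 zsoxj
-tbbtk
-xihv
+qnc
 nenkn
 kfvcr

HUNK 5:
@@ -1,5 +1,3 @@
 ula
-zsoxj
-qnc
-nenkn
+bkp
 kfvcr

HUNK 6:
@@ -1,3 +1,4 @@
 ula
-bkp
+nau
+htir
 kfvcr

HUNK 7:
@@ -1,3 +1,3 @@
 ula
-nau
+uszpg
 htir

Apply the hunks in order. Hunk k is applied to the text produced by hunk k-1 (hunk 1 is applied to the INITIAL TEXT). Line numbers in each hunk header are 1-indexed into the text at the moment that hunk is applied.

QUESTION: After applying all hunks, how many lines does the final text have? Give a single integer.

Hunk 1: at line 2 remove [esqi,wlwq,tirfv] add [eba,xkddf,jtw] -> 7 lines: ula zsoxj eba xkddf jtw nenkn kfvcr
Hunk 2: at line 1 remove [eba,xkddf,jtw] add [djjk] -> 5 lines: ula zsoxj djjk nenkn kfvcr
Hunk 3: at line 1 remove [djjk] add [tbbtk,xihv] -> 6 lines: ula zsoxj tbbtk xihv nenkn kfvcr
Hunk 4: at line 1 remove [tbbtk,xihv] add [qnc] -> 5 lines: ula zsoxj qnc nenkn kfvcr
Hunk 5: at line 1 remove [zsoxj,qnc,nenkn] add [bkp] -> 3 lines: ula bkp kfvcr
Hunk 6: at line 1 remove [bkp] add [nau,htir] -> 4 lines: ula nau htir kfvcr
Hunk 7: at line 1 remove [nau] add [uszpg] -> 4 lines: ula uszpg htir kfvcr
Final line count: 4

Answer: 4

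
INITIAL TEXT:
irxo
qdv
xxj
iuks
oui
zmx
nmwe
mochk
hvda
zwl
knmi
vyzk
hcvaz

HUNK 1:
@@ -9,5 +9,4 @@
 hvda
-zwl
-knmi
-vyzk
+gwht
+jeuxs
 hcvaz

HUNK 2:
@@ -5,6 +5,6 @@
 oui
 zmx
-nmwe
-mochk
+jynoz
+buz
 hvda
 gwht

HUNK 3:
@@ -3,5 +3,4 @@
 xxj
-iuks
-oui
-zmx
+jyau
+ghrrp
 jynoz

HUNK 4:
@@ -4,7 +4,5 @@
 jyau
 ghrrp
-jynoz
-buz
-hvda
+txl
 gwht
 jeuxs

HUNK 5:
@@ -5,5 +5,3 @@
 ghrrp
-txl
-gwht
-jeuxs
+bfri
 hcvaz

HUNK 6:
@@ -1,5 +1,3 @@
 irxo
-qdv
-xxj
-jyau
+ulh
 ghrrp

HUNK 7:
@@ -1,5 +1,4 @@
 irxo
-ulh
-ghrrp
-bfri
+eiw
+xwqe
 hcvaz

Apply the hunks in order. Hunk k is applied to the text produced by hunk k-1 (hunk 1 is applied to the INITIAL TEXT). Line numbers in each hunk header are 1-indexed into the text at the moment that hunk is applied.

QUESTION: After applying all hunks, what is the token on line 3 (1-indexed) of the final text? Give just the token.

Answer: xwqe

Derivation:
Hunk 1: at line 9 remove [zwl,knmi,vyzk] add [gwht,jeuxs] -> 12 lines: irxo qdv xxj iuks oui zmx nmwe mochk hvda gwht jeuxs hcvaz
Hunk 2: at line 5 remove [nmwe,mochk] add [jynoz,buz] -> 12 lines: irxo qdv xxj iuks oui zmx jynoz buz hvda gwht jeuxs hcvaz
Hunk 3: at line 3 remove [iuks,oui,zmx] add [jyau,ghrrp] -> 11 lines: irxo qdv xxj jyau ghrrp jynoz buz hvda gwht jeuxs hcvaz
Hunk 4: at line 4 remove [jynoz,buz,hvda] add [txl] -> 9 lines: irxo qdv xxj jyau ghrrp txl gwht jeuxs hcvaz
Hunk 5: at line 5 remove [txl,gwht,jeuxs] add [bfri] -> 7 lines: irxo qdv xxj jyau ghrrp bfri hcvaz
Hunk 6: at line 1 remove [qdv,xxj,jyau] add [ulh] -> 5 lines: irxo ulh ghrrp bfri hcvaz
Hunk 7: at line 1 remove [ulh,ghrrp,bfri] add [eiw,xwqe] -> 4 lines: irxo eiw xwqe hcvaz
Final line 3: xwqe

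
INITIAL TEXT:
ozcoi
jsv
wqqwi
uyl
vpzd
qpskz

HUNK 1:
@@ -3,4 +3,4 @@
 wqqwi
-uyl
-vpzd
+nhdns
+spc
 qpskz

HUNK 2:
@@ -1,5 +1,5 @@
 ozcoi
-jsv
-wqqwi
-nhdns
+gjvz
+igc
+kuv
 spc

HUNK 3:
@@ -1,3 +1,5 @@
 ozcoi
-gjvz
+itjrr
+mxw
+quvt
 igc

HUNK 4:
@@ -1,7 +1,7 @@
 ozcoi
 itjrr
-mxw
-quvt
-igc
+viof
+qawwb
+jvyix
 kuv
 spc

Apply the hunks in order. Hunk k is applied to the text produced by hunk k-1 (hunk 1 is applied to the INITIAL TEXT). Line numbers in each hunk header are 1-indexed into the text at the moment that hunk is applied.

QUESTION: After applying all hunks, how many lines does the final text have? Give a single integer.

Answer: 8

Derivation:
Hunk 1: at line 3 remove [uyl,vpzd] add [nhdns,spc] -> 6 lines: ozcoi jsv wqqwi nhdns spc qpskz
Hunk 2: at line 1 remove [jsv,wqqwi,nhdns] add [gjvz,igc,kuv] -> 6 lines: ozcoi gjvz igc kuv spc qpskz
Hunk 3: at line 1 remove [gjvz] add [itjrr,mxw,quvt] -> 8 lines: ozcoi itjrr mxw quvt igc kuv spc qpskz
Hunk 4: at line 1 remove [mxw,quvt,igc] add [viof,qawwb,jvyix] -> 8 lines: ozcoi itjrr viof qawwb jvyix kuv spc qpskz
Final line count: 8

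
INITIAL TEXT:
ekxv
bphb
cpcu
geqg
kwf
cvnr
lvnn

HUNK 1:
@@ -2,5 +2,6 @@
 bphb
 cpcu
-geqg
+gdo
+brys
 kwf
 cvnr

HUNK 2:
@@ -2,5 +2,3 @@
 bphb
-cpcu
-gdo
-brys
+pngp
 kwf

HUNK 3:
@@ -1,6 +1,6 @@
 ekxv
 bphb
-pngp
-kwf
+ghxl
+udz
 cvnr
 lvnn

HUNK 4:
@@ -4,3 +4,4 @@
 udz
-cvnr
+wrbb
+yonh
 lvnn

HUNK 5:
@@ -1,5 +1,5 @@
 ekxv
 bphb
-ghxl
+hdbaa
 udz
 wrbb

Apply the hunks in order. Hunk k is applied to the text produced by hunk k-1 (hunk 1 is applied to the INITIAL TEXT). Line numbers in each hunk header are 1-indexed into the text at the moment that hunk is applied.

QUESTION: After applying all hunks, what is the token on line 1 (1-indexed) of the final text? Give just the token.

Answer: ekxv

Derivation:
Hunk 1: at line 2 remove [geqg] add [gdo,brys] -> 8 lines: ekxv bphb cpcu gdo brys kwf cvnr lvnn
Hunk 2: at line 2 remove [cpcu,gdo,brys] add [pngp] -> 6 lines: ekxv bphb pngp kwf cvnr lvnn
Hunk 3: at line 1 remove [pngp,kwf] add [ghxl,udz] -> 6 lines: ekxv bphb ghxl udz cvnr lvnn
Hunk 4: at line 4 remove [cvnr] add [wrbb,yonh] -> 7 lines: ekxv bphb ghxl udz wrbb yonh lvnn
Hunk 5: at line 1 remove [ghxl] add [hdbaa] -> 7 lines: ekxv bphb hdbaa udz wrbb yonh lvnn
Final line 1: ekxv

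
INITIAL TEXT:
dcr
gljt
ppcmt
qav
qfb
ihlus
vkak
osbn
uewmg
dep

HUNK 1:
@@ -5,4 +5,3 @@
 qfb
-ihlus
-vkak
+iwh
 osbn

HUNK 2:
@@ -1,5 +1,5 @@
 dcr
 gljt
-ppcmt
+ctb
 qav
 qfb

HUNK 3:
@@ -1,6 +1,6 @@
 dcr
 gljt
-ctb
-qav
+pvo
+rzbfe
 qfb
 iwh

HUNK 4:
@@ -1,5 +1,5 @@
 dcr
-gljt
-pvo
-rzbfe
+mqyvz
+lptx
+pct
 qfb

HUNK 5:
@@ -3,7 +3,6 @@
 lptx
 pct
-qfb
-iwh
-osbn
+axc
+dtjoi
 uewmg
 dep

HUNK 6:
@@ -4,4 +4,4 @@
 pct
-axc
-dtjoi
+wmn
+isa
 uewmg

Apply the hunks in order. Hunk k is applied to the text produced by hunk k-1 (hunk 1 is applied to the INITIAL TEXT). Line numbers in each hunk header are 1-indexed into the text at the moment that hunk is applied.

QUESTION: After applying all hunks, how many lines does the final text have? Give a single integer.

Hunk 1: at line 5 remove [ihlus,vkak] add [iwh] -> 9 lines: dcr gljt ppcmt qav qfb iwh osbn uewmg dep
Hunk 2: at line 1 remove [ppcmt] add [ctb] -> 9 lines: dcr gljt ctb qav qfb iwh osbn uewmg dep
Hunk 3: at line 1 remove [ctb,qav] add [pvo,rzbfe] -> 9 lines: dcr gljt pvo rzbfe qfb iwh osbn uewmg dep
Hunk 4: at line 1 remove [gljt,pvo,rzbfe] add [mqyvz,lptx,pct] -> 9 lines: dcr mqyvz lptx pct qfb iwh osbn uewmg dep
Hunk 5: at line 3 remove [qfb,iwh,osbn] add [axc,dtjoi] -> 8 lines: dcr mqyvz lptx pct axc dtjoi uewmg dep
Hunk 6: at line 4 remove [axc,dtjoi] add [wmn,isa] -> 8 lines: dcr mqyvz lptx pct wmn isa uewmg dep
Final line count: 8

Answer: 8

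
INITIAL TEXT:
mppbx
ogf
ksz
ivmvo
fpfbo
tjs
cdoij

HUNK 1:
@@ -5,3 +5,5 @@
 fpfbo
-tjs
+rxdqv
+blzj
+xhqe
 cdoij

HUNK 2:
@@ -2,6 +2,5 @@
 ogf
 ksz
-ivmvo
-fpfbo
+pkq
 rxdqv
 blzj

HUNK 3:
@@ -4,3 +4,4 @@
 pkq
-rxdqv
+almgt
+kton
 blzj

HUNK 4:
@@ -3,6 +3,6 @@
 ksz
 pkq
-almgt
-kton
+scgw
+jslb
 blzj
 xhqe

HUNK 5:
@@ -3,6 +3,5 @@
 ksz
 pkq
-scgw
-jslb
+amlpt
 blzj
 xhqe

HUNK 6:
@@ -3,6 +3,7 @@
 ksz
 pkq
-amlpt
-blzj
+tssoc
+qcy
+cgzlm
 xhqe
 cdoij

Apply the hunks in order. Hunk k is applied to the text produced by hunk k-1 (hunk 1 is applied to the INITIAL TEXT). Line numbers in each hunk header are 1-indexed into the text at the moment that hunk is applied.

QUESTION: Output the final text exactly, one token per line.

Hunk 1: at line 5 remove [tjs] add [rxdqv,blzj,xhqe] -> 9 lines: mppbx ogf ksz ivmvo fpfbo rxdqv blzj xhqe cdoij
Hunk 2: at line 2 remove [ivmvo,fpfbo] add [pkq] -> 8 lines: mppbx ogf ksz pkq rxdqv blzj xhqe cdoij
Hunk 3: at line 4 remove [rxdqv] add [almgt,kton] -> 9 lines: mppbx ogf ksz pkq almgt kton blzj xhqe cdoij
Hunk 4: at line 3 remove [almgt,kton] add [scgw,jslb] -> 9 lines: mppbx ogf ksz pkq scgw jslb blzj xhqe cdoij
Hunk 5: at line 3 remove [scgw,jslb] add [amlpt] -> 8 lines: mppbx ogf ksz pkq amlpt blzj xhqe cdoij
Hunk 6: at line 3 remove [amlpt,blzj] add [tssoc,qcy,cgzlm] -> 9 lines: mppbx ogf ksz pkq tssoc qcy cgzlm xhqe cdoij

Answer: mppbx
ogf
ksz
pkq
tssoc
qcy
cgzlm
xhqe
cdoij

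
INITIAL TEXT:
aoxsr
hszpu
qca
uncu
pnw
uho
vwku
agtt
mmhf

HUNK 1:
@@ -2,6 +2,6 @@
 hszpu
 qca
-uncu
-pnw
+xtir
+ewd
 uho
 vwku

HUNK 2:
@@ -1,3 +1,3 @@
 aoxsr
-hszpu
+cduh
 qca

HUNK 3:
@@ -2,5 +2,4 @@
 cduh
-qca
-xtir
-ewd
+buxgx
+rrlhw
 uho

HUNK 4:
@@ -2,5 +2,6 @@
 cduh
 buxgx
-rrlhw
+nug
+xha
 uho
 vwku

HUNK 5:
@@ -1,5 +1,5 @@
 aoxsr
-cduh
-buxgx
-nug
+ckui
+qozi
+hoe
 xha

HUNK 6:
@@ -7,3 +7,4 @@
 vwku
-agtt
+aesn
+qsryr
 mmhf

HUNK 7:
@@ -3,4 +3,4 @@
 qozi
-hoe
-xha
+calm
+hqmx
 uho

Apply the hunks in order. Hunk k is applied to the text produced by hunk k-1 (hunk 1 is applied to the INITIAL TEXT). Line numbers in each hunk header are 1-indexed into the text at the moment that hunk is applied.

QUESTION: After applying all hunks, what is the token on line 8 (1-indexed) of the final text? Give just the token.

Answer: aesn

Derivation:
Hunk 1: at line 2 remove [uncu,pnw] add [xtir,ewd] -> 9 lines: aoxsr hszpu qca xtir ewd uho vwku agtt mmhf
Hunk 2: at line 1 remove [hszpu] add [cduh] -> 9 lines: aoxsr cduh qca xtir ewd uho vwku agtt mmhf
Hunk 3: at line 2 remove [qca,xtir,ewd] add [buxgx,rrlhw] -> 8 lines: aoxsr cduh buxgx rrlhw uho vwku agtt mmhf
Hunk 4: at line 2 remove [rrlhw] add [nug,xha] -> 9 lines: aoxsr cduh buxgx nug xha uho vwku agtt mmhf
Hunk 5: at line 1 remove [cduh,buxgx,nug] add [ckui,qozi,hoe] -> 9 lines: aoxsr ckui qozi hoe xha uho vwku agtt mmhf
Hunk 6: at line 7 remove [agtt] add [aesn,qsryr] -> 10 lines: aoxsr ckui qozi hoe xha uho vwku aesn qsryr mmhf
Hunk 7: at line 3 remove [hoe,xha] add [calm,hqmx] -> 10 lines: aoxsr ckui qozi calm hqmx uho vwku aesn qsryr mmhf
Final line 8: aesn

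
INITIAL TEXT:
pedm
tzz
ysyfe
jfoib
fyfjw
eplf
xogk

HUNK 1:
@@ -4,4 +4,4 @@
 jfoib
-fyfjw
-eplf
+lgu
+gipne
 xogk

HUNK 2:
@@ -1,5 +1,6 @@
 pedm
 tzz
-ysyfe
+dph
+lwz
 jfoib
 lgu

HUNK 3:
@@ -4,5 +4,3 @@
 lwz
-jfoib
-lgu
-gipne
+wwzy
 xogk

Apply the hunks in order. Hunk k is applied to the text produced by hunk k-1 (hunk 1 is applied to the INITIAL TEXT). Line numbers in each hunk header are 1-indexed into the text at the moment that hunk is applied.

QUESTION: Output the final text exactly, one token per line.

Hunk 1: at line 4 remove [fyfjw,eplf] add [lgu,gipne] -> 7 lines: pedm tzz ysyfe jfoib lgu gipne xogk
Hunk 2: at line 1 remove [ysyfe] add [dph,lwz] -> 8 lines: pedm tzz dph lwz jfoib lgu gipne xogk
Hunk 3: at line 4 remove [jfoib,lgu,gipne] add [wwzy] -> 6 lines: pedm tzz dph lwz wwzy xogk

Answer: pedm
tzz
dph
lwz
wwzy
xogk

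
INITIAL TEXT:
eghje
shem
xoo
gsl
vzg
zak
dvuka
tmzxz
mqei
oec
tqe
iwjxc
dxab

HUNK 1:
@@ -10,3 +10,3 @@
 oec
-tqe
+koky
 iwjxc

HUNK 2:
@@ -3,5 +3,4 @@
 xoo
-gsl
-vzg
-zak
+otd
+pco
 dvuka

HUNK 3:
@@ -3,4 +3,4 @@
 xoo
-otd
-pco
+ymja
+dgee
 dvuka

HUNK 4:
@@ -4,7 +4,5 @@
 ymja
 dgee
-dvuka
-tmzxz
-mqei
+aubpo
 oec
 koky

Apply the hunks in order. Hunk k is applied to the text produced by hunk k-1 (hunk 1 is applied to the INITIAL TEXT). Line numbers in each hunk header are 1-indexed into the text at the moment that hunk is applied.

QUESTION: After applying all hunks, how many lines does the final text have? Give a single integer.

Answer: 10

Derivation:
Hunk 1: at line 10 remove [tqe] add [koky] -> 13 lines: eghje shem xoo gsl vzg zak dvuka tmzxz mqei oec koky iwjxc dxab
Hunk 2: at line 3 remove [gsl,vzg,zak] add [otd,pco] -> 12 lines: eghje shem xoo otd pco dvuka tmzxz mqei oec koky iwjxc dxab
Hunk 3: at line 3 remove [otd,pco] add [ymja,dgee] -> 12 lines: eghje shem xoo ymja dgee dvuka tmzxz mqei oec koky iwjxc dxab
Hunk 4: at line 4 remove [dvuka,tmzxz,mqei] add [aubpo] -> 10 lines: eghje shem xoo ymja dgee aubpo oec koky iwjxc dxab
Final line count: 10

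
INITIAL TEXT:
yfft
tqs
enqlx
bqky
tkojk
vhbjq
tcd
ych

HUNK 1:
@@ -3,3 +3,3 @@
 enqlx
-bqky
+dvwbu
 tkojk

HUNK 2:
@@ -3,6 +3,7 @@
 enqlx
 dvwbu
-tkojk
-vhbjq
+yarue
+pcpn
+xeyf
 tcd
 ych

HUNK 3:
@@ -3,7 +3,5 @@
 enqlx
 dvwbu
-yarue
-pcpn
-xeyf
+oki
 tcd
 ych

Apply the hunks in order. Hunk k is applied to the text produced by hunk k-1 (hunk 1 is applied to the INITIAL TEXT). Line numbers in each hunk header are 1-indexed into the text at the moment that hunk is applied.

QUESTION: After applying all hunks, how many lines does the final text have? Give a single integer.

Answer: 7

Derivation:
Hunk 1: at line 3 remove [bqky] add [dvwbu] -> 8 lines: yfft tqs enqlx dvwbu tkojk vhbjq tcd ych
Hunk 2: at line 3 remove [tkojk,vhbjq] add [yarue,pcpn,xeyf] -> 9 lines: yfft tqs enqlx dvwbu yarue pcpn xeyf tcd ych
Hunk 3: at line 3 remove [yarue,pcpn,xeyf] add [oki] -> 7 lines: yfft tqs enqlx dvwbu oki tcd ych
Final line count: 7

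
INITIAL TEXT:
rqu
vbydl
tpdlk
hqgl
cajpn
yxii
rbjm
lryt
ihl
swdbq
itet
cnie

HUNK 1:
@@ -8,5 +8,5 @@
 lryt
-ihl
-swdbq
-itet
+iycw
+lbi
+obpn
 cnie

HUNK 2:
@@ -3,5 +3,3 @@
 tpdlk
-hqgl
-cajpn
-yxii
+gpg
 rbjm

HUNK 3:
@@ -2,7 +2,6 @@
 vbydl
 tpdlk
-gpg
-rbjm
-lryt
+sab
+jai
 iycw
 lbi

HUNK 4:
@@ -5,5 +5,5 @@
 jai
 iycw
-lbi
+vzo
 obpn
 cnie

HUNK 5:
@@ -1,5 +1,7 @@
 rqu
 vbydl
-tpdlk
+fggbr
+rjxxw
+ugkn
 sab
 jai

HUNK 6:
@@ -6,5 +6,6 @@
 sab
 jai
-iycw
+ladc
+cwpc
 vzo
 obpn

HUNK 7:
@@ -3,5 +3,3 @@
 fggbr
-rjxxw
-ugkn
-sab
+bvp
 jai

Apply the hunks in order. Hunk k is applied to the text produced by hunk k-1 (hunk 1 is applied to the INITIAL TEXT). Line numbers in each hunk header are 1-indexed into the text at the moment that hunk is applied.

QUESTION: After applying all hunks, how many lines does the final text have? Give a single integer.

Answer: 10

Derivation:
Hunk 1: at line 8 remove [ihl,swdbq,itet] add [iycw,lbi,obpn] -> 12 lines: rqu vbydl tpdlk hqgl cajpn yxii rbjm lryt iycw lbi obpn cnie
Hunk 2: at line 3 remove [hqgl,cajpn,yxii] add [gpg] -> 10 lines: rqu vbydl tpdlk gpg rbjm lryt iycw lbi obpn cnie
Hunk 3: at line 2 remove [gpg,rbjm,lryt] add [sab,jai] -> 9 lines: rqu vbydl tpdlk sab jai iycw lbi obpn cnie
Hunk 4: at line 5 remove [lbi] add [vzo] -> 9 lines: rqu vbydl tpdlk sab jai iycw vzo obpn cnie
Hunk 5: at line 1 remove [tpdlk] add [fggbr,rjxxw,ugkn] -> 11 lines: rqu vbydl fggbr rjxxw ugkn sab jai iycw vzo obpn cnie
Hunk 6: at line 6 remove [iycw] add [ladc,cwpc] -> 12 lines: rqu vbydl fggbr rjxxw ugkn sab jai ladc cwpc vzo obpn cnie
Hunk 7: at line 3 remove [rjxxw,ugkn,sab] add [bvp] -> 10 lines: rqu vbydl fggbr bvp jai ladc cwpc vzo obpn cnie
Final line count: 10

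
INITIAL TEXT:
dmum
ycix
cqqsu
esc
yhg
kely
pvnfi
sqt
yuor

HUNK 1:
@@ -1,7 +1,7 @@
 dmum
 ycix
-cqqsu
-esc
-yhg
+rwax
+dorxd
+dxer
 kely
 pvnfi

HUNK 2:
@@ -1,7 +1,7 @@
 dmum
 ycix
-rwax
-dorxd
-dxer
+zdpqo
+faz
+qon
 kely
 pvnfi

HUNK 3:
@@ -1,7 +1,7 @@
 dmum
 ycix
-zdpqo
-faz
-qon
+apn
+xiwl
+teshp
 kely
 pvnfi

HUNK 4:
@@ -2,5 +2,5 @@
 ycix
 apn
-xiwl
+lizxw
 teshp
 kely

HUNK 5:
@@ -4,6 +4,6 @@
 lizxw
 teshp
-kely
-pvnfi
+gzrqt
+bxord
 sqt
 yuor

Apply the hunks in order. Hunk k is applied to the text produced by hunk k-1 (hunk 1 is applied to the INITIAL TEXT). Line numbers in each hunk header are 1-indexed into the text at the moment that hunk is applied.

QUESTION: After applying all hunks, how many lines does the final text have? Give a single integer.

Hunk 1: at line 1 remove [cqqsu,esc,yhg] add [rwax,dorxd,dxer] -> 9 lines: dmum ycix rwax dorxd dxer kely pvnfi sqt yuor
Hunk 2: at line 1 remove [rwax,dorxd,dxer] add [zdpqo,faz,qon] -> 9 lines: dmum ycix zdpqo faz qon kely pvnfi sqt yuor
Hunk 3: at line 1 remove [zdpqo,faz,qon] add [apn,xiwl,teshp] -> 9 lines: dmum ycix apn xiwl teshp kely pvnfi sqt yuor
Hunk 4: at line 2 remove [xiwl] add [lizxw] -> 9 lines: dmum ycix apn lizxw teshp kely pvnfi sqt yuor
Hunk 5: at line 4 remove [kely,pvnfi] add [gzrqt,bxord] -> 9 lines: dmum ycix apn lizxw teshp gzrqt bxord sqt yuor
Final line count: 9

Answer: 9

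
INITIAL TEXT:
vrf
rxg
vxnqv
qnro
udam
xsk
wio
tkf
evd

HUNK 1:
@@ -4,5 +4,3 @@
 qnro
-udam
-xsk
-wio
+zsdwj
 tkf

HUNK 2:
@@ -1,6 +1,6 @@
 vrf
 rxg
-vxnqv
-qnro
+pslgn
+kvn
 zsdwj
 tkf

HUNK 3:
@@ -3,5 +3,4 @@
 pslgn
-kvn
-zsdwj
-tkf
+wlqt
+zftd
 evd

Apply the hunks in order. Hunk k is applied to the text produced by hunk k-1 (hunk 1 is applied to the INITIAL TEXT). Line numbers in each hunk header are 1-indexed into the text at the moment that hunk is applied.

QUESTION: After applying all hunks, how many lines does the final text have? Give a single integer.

Answer: 6

Derivation:
Hunk 1: at line 4 remove [udam,xsk,wio] add [zsdwj] -> 7 lines: vrf rxg vxnqv qnro zsdwj tkf evd
Hunk 2: at line 1 remove [vxnqv,qnro] add [pslgn,kvn] -> 7 lines: vrf rxg pslgn kvn zsdwj tkf evd
Hunk 3: at line 3 remove [kvn,zsdwj,tkf] add [wlqt,zftd] -> 6 lines: vrf rxg pslgn wlqt zftd evd
Final line count: 6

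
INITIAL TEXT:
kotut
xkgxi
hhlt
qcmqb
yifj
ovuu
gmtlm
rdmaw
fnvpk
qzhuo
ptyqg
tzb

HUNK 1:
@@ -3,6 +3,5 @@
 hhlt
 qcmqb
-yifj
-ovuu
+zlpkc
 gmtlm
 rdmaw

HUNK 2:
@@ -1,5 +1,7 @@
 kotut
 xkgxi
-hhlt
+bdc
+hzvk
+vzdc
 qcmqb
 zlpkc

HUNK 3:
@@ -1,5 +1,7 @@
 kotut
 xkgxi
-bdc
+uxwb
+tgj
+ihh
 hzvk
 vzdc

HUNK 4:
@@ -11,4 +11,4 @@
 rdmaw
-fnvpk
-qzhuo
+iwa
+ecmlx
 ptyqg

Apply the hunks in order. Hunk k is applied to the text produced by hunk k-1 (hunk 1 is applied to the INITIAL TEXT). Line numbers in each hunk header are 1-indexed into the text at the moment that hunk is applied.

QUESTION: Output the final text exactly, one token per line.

Answer: kotut
xkgxi
uxwb
tgj
ihh
hzvk
vzdc
qcmqb
zlpkc
gmtlm
rdmaw
iwa
ecmlx
ptyqg
tzb

Derivation:
Hunk 1: at line 3 remove [yifj,ovuu] add [zlpkc] -> 11 lines: kotut xkgxi hhlt qcmqb zlpkc gmtlm rdmaw fnvpk qzhuo ptyqg tzb
Hunk 2: at line 1 remove [hhlt] add [bdc,hzvk,vzdc] -> 13 lines: kotut xkgxi bdc hzvk vzdc qcmqb zlpkc gmtlm rdmaw fnvpk qzhuo ptyqg tzb
Hunk 3: at line 1 remove [bdc] add [uxwb,tgj,ihh] -> 15 lines: kotut xkgxi uxwb tgj ihh hzvk vzdc qcmqb zlpkc gmtlm rdmaw fnvpk qzhuo ptyqg tzb
Hunk 4: at line 11 remove [fnvpk,qzhuo] add [iwa,ecmlx] -> 15 lines: kotut xkgxi uxwb tgj ihh hzvk vzdc qcmqb zlpkc gmtlm rdmaw iwa ecmlx ptyqg tzb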